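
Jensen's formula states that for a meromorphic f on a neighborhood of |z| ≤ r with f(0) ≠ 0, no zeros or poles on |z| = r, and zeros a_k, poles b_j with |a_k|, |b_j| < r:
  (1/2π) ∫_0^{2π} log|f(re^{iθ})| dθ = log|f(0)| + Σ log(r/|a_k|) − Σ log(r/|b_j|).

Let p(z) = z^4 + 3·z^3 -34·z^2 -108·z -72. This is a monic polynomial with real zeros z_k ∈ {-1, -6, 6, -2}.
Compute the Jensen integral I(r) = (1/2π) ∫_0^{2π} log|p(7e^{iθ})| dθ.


Zeros: -6, -2, -1, 6; r = 7.
Inside |z| < r: -6, -2, -1, 6. Outside (|z| ≥ r): ∅.
p(0) = -72, so log|p(0)| = log(72) = 4.2767.
Apply Jensen: I(r) = log|p(0)| + Σ_k log(r/|z_k|), summed over zeros inside |z| < r.
  log(r/|z_k|) for z_k = -1: log(7/1) = 1.9459
  log(r/|z_k|) for z_k = -6: log(7/6) = 0.1542
  log(r/|z_k|) for z_k = 6: log(7/6) = 0.1542
  log(r/|z_k|) for z_k = -2: log(7/2) = 1.2528
Sum over inside zeros: 3.5070.
I(r) = log|p(0)| + (inside sum) = 4.2767 + 3.5070 = 7.7836.
Closed form (all zeros inside, monic): I(r) = n·log(r) = 4·log(7) = 7.7836. ✓

I(r) ≈ 7.7836.


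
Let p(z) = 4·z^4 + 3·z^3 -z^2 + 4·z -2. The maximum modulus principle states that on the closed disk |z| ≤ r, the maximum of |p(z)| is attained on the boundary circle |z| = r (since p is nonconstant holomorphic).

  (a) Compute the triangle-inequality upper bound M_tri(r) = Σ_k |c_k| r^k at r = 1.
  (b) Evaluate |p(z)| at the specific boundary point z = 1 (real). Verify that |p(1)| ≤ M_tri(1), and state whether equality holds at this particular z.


Coefficients: c_0 = -2, c_1 = 4, c_2 = -1, c_3 = 3, c_4 = 4. Radius r = 1.
Part (a). Triangle bound: M_tri(r) = Σ_k |c_k| r^k
  = |-2|·1^0 + |4|·1^1 + |-1|·1^2 + |3|·1^3 + |4|·1^4
  = 2 + 4 + 1 + 3 + 4 = 14.
This bounds M(r) := max_{|z|=r} |p(z)| from above; equality holds iff all terms c_k z^k can be made to align in phase at a single z on |z|=r.
Part (b). At z = 1 (real, on the circle |z| = r):
  p(1) = (-2)·1^0 + (4)·1^1 + (-1)·1^2 + (3)·1^3 + (4)·1^4 = 8.
  |p(1)| = 8.
Check: |p(1)| = 8 ≤ 14 = M_tri(1). ✓ Equality does not hold at z = 1 (the coefficients have mixed signs, so the terms do not all align in phase there).

M_tri(1) = 14; |p(1)| = 8; equality at z=1: no.


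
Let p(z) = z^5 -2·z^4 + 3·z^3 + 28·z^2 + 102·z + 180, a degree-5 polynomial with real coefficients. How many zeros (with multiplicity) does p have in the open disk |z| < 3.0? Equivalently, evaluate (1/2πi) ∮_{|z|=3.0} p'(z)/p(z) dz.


The zeros of p are: -2, (3 + 3i), (3 - 3i), (-1 + 2i), (-1 - 2i).
Their magnitudes are: 2, 4.243, 4.243, 2.236, 2.236.
Zeros with |z| < R = 3.0: -2, (-1 + 2i), (-1 - 2i).
Count = 3.
By the argument principle, (1/2πi) ∮_{|z|=R} p'(z)/p(z) dz equals exactly this count.

Number of zeros inside |z| < 3.0: 3.


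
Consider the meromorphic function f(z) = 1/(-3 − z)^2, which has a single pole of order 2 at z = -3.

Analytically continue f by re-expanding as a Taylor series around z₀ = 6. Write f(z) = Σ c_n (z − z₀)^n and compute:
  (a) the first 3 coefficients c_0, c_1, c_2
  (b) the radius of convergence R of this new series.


Let w = z − z₀, so z = z₀ + w.
Then -3 − z = -3 − (z₀ + w) = (-3 − z₀) − w = -9 − w.
f(z) = 1/(-9 − w)^2 = (1/(-9)^2) · (1 − w/(-9))^{−2}.
By the binomial series (1−u)^{−2} = Σ_{n≥0} C(n+1, 1) u^n for |u|<1, with u = w/(-9):
  c_n = C(n+1, 1) / (-9)^(n+2).
  c_0 = 1/(-9)^2 = 1/81.
  c_1 = 2/(-9)^3 = -2/729.
  c_2 = 3/(-9)^4 = 1/2187.
The series is valid for |w/d| < 1, i.e. |z − z₀| < |d|.
Radius of convergence: R = |-3 − z₀| = |-9| = 9 (distance from z₀ to the singularity z = -3).

c_0 = 1/81, c_1 = -2/729, c_2 = 1/2187; R = 9.


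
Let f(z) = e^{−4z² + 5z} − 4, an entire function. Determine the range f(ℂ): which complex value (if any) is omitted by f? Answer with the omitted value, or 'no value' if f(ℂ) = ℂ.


Little Picard bounds the complement of f(ℂ) to at most one point.
The exponent g(z) = −4z² + 5z is a nonconstant polynomial, hence surjective onto ℂ. So e^{g(z)} takes every value in {e^w : w ∈ ℂ} = ℂ ∖ {0}. Adding -4 shifts the range to ℂ ∖ {-4}. f omits exactly -4.

Omitted value: -4.


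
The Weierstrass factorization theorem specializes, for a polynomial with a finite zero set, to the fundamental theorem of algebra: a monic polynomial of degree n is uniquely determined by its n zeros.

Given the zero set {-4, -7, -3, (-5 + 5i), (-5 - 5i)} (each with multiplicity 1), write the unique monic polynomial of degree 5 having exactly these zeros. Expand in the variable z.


The polynomial is p(z) = ∏_{α ∈ S} (z − α), where S = {-4, -7, -3, (-5 + 5i), (-5 - 5i)}.
Expanding the product yields: p(z) = z^5 + 24·z^4 + 251·z^3 + 1394·z^2 + 3890·z + 4200.
Note conjugate pairs combine to real quadratics: (z − (-5+5i))(z − (-5−5i)) = z² + 10z + 50.
The resulting polynomial has degree 5 and real coefficients as required.

p(z) = z^5 + 24·z^4 + 251·z^3 + 1394·z^2 + 3890·z + 4200.


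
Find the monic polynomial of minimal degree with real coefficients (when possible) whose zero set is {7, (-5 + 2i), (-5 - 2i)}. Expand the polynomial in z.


The polynomial is p(z) = ∏_{α ∈ S} (z − α), where S = {7, (-5 + 2i), (-5 - 2i)}.
Expanding the product yields: p(z) = z^3 + 3·z^2 -41·z -203.
Note conjugate pairs combine to real quadratics: (z − (-5+2i))(z − (-5−2i)) = z² + 10z + 29.
The resulting polynomial has degree 3 and real coefficients as required.

p(z) = z^3 + 3·z^2 -41·z -203.


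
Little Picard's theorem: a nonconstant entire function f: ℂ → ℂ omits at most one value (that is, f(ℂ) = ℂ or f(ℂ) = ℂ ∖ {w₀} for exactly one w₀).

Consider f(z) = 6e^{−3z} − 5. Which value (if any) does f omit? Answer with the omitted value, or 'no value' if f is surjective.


Little Picard bounds the complement of f(ℂ) to at most one point.
e^{−3z} is never zero on ℂ, so 6·e^{−3z} takes every value in ℂ ∖ {0}. Adding -5 shifts the range to ℂ ∖ {-5}. Thus f omits exactly the value -5.

Omitted value: -5.


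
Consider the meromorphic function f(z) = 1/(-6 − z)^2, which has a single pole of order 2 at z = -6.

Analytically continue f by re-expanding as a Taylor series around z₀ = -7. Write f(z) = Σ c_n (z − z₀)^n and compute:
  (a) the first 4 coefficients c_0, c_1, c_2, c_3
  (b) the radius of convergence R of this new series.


Let w = z − z₀, so z = z₀ + w.
Then -6 − z = -6 − (z₀ + w) = (-6 − z₀) − w = 1 − w.
f(z) = 1/(1 − w)^2 = (1/(1)^2) · (1 − w/(1))^{−2}.
By the binomial series (1−u)^{−2} = Σ_{n≥0} C(n+1, 1) u^n for |u|<1, with u = w/(1):
  c_n = C(n+1, 1) / (1)^(n+2).
  c_0 = 1/(1)^2 = 1.
  c_1 = 2/(1)^3 = 2.
  c_2 = 3/(1)^4 = 3.
  c_3 = 4/(1)^5 = 4.
The series is valid for |w/d| < 1, i.e. |z − z₀| < |d|.
Radius of convergence: R = |-6 − z₀| = |1| = 1 (distance from z₀ to the singularity z = -6).

c_0 = 1, c_1 = 2, c_2 = 3, c_3 = 4; R = 1.


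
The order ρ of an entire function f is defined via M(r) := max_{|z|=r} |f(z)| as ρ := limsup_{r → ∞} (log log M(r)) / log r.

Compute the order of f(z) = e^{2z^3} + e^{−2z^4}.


Each summand is entire of order 3 and 4 respectively (as in the single-exponential case). The order of a sum is at most the max of the orders, so ρ ≤ 4. For the lower bound: on |z|=r choose arg z so that -2z^4 is real positive; then |e^{-2z^4}| = e^{2r^4} while |e^{2z^3}| ≤ e^{2r^3} = o(e^{2r^4}). So |f| ≥ e^{2r^4}(1 − o(1)) and ρ ≥ 4. Hence ρ = max(3, 4) = 4.
Therefore ρ = 4.

Order ρ = 4.


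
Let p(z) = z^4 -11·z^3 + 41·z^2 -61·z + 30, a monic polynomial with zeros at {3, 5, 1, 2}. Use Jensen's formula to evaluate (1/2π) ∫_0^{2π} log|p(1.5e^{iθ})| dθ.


Zeros: 1, 2, 3, 5; r = 1.5.
Inside |z| < r: 1. Outside (|z| ≥ r): 2, 3, 5.
p(0) = 30, so log|p(0)| = log(30) = 3.4012.
Apply Jensen: I(r) = log|p(0)| + Σ_k log(r/|z_k|), summed over zeros inside |z| < r.
  log(r/|z_k|) for z_k = 1: log(1.5/1) = 0.4055
  Outside zeros (2, 3, 5) contribute nothing to the Jensen sum.
Sum over inside zeros: 0.4055.
I(r) = log|p(0)| + (inside sum) = 3.4012 + 0.4055 = 3.8067.
Note: since some zeros are outside |z| ≤ r, the simplified n·log(r) form does NOT apply — only the inside zeros contribute.

I(r) ≈ 3.8067.


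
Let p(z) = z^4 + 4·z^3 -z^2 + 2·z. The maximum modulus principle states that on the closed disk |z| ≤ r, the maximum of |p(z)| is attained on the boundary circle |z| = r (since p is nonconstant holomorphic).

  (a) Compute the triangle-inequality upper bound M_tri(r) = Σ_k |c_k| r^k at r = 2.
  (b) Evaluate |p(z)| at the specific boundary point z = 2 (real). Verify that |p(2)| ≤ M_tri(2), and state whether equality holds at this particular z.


Coefficients: c_0 = 0, c_1 = 2, c_2 = -1, c_3 = 4, c_4 = 1. Radius r = 2.
Part (a). Triangle bound: M_tri(r) = Σ_k |c_k| r^k
  = |0|·2^0 + |2|·2^1 + |-1|·2^2 + |4|·2^3 + |1|·2^4
  = 0 + 4 + 4 + 32 + 16 = 56.
This bounds M(r) := max_{|z|=r} |p(z)| from above; equality holds iff all terms c_k z^k can be made to align in phase at a single z on |z|=r.
Part (b). At z = 2 (real, on the circle |z| = r):
  p(2) = (0)·2^0 + (2)·2^1 + (-1)·2^2 + (4)·2^3 + (1)·2^4 = 48.
  |p(2)| = 48.
Check: |p(2)| = 48 ≤ 56 = M_tri(2). ✓ Equality does not hold at z = 2 (the coefficients have mixed signs, so the terms do not all align in phase there).

M_tri(2) = 56; |p(2)| = 48; equality at z=2: no.


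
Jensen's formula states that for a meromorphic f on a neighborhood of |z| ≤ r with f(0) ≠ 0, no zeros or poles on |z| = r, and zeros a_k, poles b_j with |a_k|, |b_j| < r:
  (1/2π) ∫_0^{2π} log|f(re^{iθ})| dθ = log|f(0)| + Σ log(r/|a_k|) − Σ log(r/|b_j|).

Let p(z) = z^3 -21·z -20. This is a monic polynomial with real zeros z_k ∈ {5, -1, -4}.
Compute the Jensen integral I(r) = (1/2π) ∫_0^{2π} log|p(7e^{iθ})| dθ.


Zeros: -4, -1, 5; r = 7.
Inside |z| < r: -4, -1, 5. Outside (|z| ≥ r): ∅.
p(0) = -20, so log|p(0)| = log(20) = 2.9957.
Apply Jensen: I(r) = log|p(0)| + Σ_k log(r/|z_k|), summed over zeros inside |z| < r.
  log(r/|z_k|) for z_k = 5: log(7/5) = 0.3365
  log(r/|z_k|) for z_k = -1: log(7/1) = 1.9459
  log(r/|z_k|) for z_k = -4: log(7/4) = 0.5596
Sum over inside zeros: 2.8420.
I(r) = log|p(0)| + (inside sum) = 2.9957 + 2.8420 = 5.8377.
Closed form (all zeros inside, monic): I(r) = n·log(r) = 3·log(7) = 5.8377. ✓

I(r) ≈ 5.8377.


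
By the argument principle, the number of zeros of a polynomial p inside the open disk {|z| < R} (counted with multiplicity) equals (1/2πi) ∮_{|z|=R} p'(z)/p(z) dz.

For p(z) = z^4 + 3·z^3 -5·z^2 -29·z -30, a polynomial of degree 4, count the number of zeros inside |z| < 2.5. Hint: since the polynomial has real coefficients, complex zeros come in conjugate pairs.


The zeros of p are: (-2 + 1i), (-2 - 1i), -2, 3.
Their magnitudes are: 2.236, 2.236, 2, 3.
Zeros with |z| < R = 2.5: (-2 + 1i), (-2 - 1i), -2.
Count = 3.
By the argument principle, (1/2πi) ∮_{|z|=R} p'(z)/p(z) dz equals exactly this count.

Number of zeros inside |z| < 2.5: 3.


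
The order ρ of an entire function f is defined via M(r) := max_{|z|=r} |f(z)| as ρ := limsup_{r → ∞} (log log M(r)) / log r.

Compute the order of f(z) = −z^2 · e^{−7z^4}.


M(r) = max_{|z|=r} |-1|·|z|^2·|e^{−7z^4}| = 1·r^2 · e^{7r^4} (the factors attain their maxima compatibly on |z|=r). Then log M(r) = log 1 + 2·log r + 7r^4, dominated by the last term, so log log M(r) ~ 4·log r. The polynomial factor -1z^2 contributes only a log r term and does not affect the order. ρ = 4.
Therefore ρ = 4.

Order ρ = 4.


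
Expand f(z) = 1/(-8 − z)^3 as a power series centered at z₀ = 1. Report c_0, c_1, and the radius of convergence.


Let w = z − z₀, so z = z₀ + w.
Then -8 − z = -8 − (z₀ + w) = (-8 − z₀) − w = -9 − w.
f(z) = 1/(-9 − w)^3 = (1/(-9)^3) · (1 − w/(-9))^{−3}.
By the binomial series (1−u)^{−3} = Σ_{n≥0} C(n+2, 2) u^n for |u|<1, with u = w/(-9):
  c_n = C(n+2, 2) / (-9)^(n+3).
  c_0 = 1/(-9)^3 = -1/729.
  c_1 = 3/(-9)^4 = 1/2187.
The series is valid for |w/d| < 1, i.e. |z − z₀| < |d|.
Radius of convergence: R = |-8 − z₀| = |-9| = 9 (distance from z₀ to the singularity z = -8).

c_0 = -1/729, c_1 = 1/2187; R = 9.


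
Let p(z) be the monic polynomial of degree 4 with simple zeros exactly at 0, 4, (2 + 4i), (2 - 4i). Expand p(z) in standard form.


The polynomial is p(z) = ∏_{α ∈ S} (z − α), where S = {0, 4, (2 + 4i), (2 - 4i)}.
Expanding the product yields: p(z) = z^4 -8·z^3 + 36·z^2 -80·z.
Note conjugate pairs combine to real quadratics: (z − (2+4i))(z − (2−4i)) = z² − 4z + 20.
The resulting polynomial has degree 4 and real coefficients as required.

p(z) = z^4 -8·z^3 + 36·z^2 -80·z.


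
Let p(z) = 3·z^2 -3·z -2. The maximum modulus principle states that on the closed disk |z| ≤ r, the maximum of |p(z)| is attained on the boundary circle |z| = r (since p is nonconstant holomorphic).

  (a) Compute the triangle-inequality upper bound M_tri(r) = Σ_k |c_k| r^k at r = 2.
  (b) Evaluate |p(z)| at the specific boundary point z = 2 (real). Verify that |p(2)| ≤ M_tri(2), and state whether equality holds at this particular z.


Coefficients: c_0 = -2, c_1 = -3, c_2 = 3. Radius r = 2.
Part (a). Triangle bound: M_tri(r) = Σ_k |c_k| r^k
  = |-2|·2^0 + |-3|·2^1 + |3|·2^2
  = 2 + 6 + 12 = 20.
This bounds M(r) := max_{|z|=r} |p(z)| from above; equality holds iff all terms c_k z^k can be made to align in phase at a single z on |z|=r.
Part (b). At z = 2 (real, on the circle |z| = r):
  p(2) = (-2)·2^0 + (-3)·2^1 + (3)·2^2 = 4.
  |p(2)| = 4.
Check: |p(2)| = 4 ≤ 20 = M_tri(2). ✓ Equality does not hold at z = 2 (the coefficients have mixed signs, so the terms do not all align in phase there).

M_tri(2) = 20; |p(2)| = 4; equality at z=2: no.


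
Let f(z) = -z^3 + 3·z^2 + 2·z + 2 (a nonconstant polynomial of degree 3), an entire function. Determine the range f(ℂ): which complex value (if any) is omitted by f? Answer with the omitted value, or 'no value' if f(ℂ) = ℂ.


Little Picard bounds the complement of f(ℂ) to at most one point.
For every w ∈ ℂ, the equation p(z) − w = 0 is a nonconstant polynomial in z and hence has at least one root by the fundamental theorem of algebra. So p is surjective onto ℂ, omitting no value.

Omitted value: no value.


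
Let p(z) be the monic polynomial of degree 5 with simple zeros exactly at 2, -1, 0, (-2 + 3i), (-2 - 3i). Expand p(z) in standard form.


The polynomial is p(z) = ∏_{α ∈ S} (z − α), where S = {2, -1, 0, (-2 + 3i), (-2 - 3i)}.
Expanding the product yields: p(z) = z^5 + 3·z^4 + 7·z^3 -21·z^2 -26·z.
Note conjugate pairs combine to real quadratics: (z − (-2+3i))(z − (-2−3i)) = z² + 4z + 13.
The resulting polynomial has degree 5 and real coefficients as required.

p(z) = z^5 + 3·z^4 + 7·z^3 -21·z^2 -26·z.


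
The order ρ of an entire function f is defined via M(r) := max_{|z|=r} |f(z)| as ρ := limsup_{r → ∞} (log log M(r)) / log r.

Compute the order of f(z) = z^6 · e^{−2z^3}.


M(r) = max_{|z|=r} |1|·|z|^6·|e^{−2z^3}| = 1·r^6 · e^{2r^3} (the factors attain their maxima compatibly on |z|=r). Then log M(r) = log 1 + 6·log r + 2r^3, dominated by the last term, so log log M(r) ~ 3·log r. The polynomial factor 1z^6 contributes only a log r term and does not affect the order. ρ = 3.
Therefore ρ = 3.

Order ρ = 3.


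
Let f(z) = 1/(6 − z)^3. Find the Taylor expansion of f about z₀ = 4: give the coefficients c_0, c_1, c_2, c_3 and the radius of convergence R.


Let w = z − z₀, so z = z₀ + w.
Then 6 − z = 6 − (z₀ + w) = (6 − z₀) − w = 2 − w.
f(z) = 1/(2 − w)^3 = (1/(2)^3) · (1 − w/(2))^{−3}.
By the binomial series (1−u)^{−3} = Σ_{n≥0} C(n+2, 2) u^n for |u|<1, with u = w/(2):
  c_n = C(n+2, 2) / (2)^(n+3).
  c_0 = 1/(2)^3 = 1/8.
  c_1 = 3/(2)^4 = 3/16.
  c_2 = 6/(2)^5 = 3/16.
  c_3 = 10/(2)^6 = 5/32.
The series is valid for |w/d| < 1, i.e. |z − z₀| < |d|.
Radius of convergence: R = |6 − z₀| = |2| = 2 (distance from z₀ to the singularity z = 6).

c_0 = 1/8, c_1 = 3/16, c_2 = 3/16, c_3 = 5/32; R = 2.


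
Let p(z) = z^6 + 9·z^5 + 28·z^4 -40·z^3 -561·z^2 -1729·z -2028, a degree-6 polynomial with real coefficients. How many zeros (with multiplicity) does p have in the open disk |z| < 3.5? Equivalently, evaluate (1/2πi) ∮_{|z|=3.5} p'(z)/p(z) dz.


The zeros of p are: (-2 + 3i), (-2 - 3i), 4, -3, (-3 + 2i), (-3 - 2i).
Their magnitudes are: 3.606, 3.606, 4, 3, 3.606, 3.606.
Zeros with |z| < R = 3.5: -3.
Count = 1.
By the argument principle, (1/2πi) ∮_{|z|=R} p'(z)/p(z) dz equals exactly this count.

Number of zeros inside |z| < 3.5: 1.


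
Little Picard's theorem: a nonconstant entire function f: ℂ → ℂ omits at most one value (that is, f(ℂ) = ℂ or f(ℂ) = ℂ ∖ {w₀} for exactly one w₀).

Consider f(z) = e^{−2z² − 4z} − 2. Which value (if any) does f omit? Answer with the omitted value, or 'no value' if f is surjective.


Little Picard bounds the complement of f(ℂ) to at most one point.
The exponent g(z) = −2z² − 4z is a nonconstant polynomial, hence surjective onto ℂ. So e^{g(z)} takes every value in {e^w : w ∈ ℂ} = ℂ ∖ {0}. Adding -2 shifts the range to ℂ ∖ {-2}. f omits exactly -2.

Omitted value: -2.


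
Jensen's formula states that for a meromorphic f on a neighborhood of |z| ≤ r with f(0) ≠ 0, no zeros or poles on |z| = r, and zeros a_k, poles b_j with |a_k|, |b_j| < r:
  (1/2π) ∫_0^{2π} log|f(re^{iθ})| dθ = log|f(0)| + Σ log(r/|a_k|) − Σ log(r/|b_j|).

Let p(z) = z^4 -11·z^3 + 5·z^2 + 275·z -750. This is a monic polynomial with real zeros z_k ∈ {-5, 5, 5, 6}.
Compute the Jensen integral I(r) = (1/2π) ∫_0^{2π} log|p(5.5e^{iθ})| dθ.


Zeros: -5, 5, 5, 6; r = 5.5.
Inside |z| < r: -5, 5, 5. Outside (|z| ≥ r): 6.
p(0) = -750, so log|p(0)| = log(750) = 6.6201.
Apply Jensen: I(r) = log|p(0)| + Σ_k log(r/|z_k|), summed over zeros inside |z| < r.
  log(r/|z_k|) for z_k = -5: log(5.5/5) = 0.0953
  log(r/|z_k|) for z_k = 5: log(5.5/5) = 0.0953
  log(r/|z_k|) for z_k = 5: log(5.5/5) = 0.0953
  Outside zeros (6) contribute nothing to the Jensen sum.
Sum over inside zeros: 0.2859.
I(r) = log|p(0)| + (inside sum) = 6.6201 + 0.2859 = 6.9060.
Note: since some zeros are outside |z| ≤ r, the simplified n·log(r) form does NOT apply — only the inside zeros contribute.

I(r) ≈ 6.9060.


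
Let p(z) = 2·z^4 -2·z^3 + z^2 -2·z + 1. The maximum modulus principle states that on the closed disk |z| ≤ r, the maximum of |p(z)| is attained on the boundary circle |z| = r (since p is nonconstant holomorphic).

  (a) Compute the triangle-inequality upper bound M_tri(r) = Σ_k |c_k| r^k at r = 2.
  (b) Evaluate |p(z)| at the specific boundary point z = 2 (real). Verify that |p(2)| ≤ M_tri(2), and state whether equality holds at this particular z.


Coefficients: c_0 = 1, c_1 = -2, c_2 = 1, c_3 = -2, c_4 = 2. Radius r = 2.
Part (a). Triangle bound: M_tri(r) = Σ_k |c_k| r^k
  = |1|·2^0 + |-2|·2^1 + |1|·2^2 + |-2|·2^3 + |2|·2^4
  = 1 + 4 + 4 + 16 + 32 = 57.
This bounds M(r) := max_{|z|=r} |p(z)| from above; equality holds iff all terms c_k z^k can be made to align in phase at a single z on |z|=r.
Part (b). At z = 2 (real, on the circle |z| = r):
  p(2) = (1)·2^0 + (-2)·2^1 + (1)·2^2 + (-2)·2^3 + (2)·2^4 = 17.
  |p(2)| = 17.
Check: |p(2)| = 17 ≤ 57 = M_tri(2). ✓ Equality does not hold at z = 2 (the coefficients have mixed signs, so the terms do not all align in phase there).

M_tri(2) = 57; |p(2)| = 17; equality at z=2: no.


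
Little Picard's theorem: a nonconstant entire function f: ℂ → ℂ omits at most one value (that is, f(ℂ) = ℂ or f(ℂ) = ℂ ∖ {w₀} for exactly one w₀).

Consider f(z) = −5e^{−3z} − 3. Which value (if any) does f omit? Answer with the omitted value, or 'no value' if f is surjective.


Little Picard bounds the complement of f(ℂ) to at most one point.
e^{−3z} is never zero on ℂ, so -5·e^{−3z} takes every value in ℂ ∖ {0}. Adding -3 shifts the range to ℂ ∖ {-3}. Thus f omits exactly the value -3.

Omitted value: -3.


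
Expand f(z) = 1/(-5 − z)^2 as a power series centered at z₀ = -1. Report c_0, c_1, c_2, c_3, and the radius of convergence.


Let w = z − z₀, so z = z₀ + w.
Then -5 − z = -5 − (z₀ + w) = (-5 − z₀) − w = -4 − w.
f(z) = 1/(-4 − w)^2 = (1/(-4)^2) · (1 − w/(-4))^{−2}.
By the binomial series (1−u)^{−2} = Σ_{n≥0} C(n+1, 1) u^n for |u|<1, with u = w/(-4):
  c_n = C(n+1, 1) / (-4)^(n+2).
  c_0 = 1/(-4)^2 = 1/16.
  c_1 = 2/(-4)^3 = -1/32.
  c_2 = 3/(-4)^4 = 3/256.
  c_3 = 4/(-4)^5 = -1/256.
The series is valid for |w/d| < 1, i.e. |z − z₀| < |d|.
Radius of convergence: R = |-5 − z₀| = |-4| = 4 (distance from z₀ to the singularity z = -5).

c_0 = 1/16, c_1 = -1/32, c_2 = 3/256, c_3 = -1/256; R = 4.


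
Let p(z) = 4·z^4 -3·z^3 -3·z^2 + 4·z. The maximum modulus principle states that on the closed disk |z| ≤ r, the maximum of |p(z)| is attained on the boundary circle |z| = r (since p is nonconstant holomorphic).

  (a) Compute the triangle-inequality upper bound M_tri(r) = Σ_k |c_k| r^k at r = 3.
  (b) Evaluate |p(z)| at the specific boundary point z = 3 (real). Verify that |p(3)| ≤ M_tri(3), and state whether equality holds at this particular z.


Coefficients: c_0 = 0, c_1 = 4, c_2 = -3, c_3 = -3, c_4 = 4. Radius r = 3.
Part (a). Triangle bound: M_tri(r) = Σ_k |c_k| r^k
  = |0|·3^0 + |4|·3^1 + |-3|·3^2 + |-3|·3^3 + |4|·3^4
  = 0 + 12 + 27 + 81 + 324 = 444.
This bounds M(r) := max_{|z|=r} |p(z)| from above; equality holds iff all terms c_k z^k can be made to align in phase at a single z on |z|=r.
Part (b). At z = 3 (real, on the circle |z| = r):
  p(3) = (0)·3^0 + (4)·3^1 + (-3)·3^2 + (-3)·3^3 + (4)·3^4 = 228.
  |p(3)| = 228.
Check: |p(3)| = 228 ≤ 444 = M_tri(3). ✓ Equality does not hold at z = 3 (the coefficients have mixed signs, so the terms do not all align in phase there).

M_tri(3) = 444; |p(3)| = 228; equality at z=3: no.


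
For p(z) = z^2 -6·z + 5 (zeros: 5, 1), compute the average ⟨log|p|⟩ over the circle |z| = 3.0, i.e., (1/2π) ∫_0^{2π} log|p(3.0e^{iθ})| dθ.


Zeros: 1, 5; r = 3.0.
Inside |z| < r: 1. Outside (|z| ≥ r): 5.
p(0) = 5, so log|p(0)| = log(5) = 1.6094.
Apply Jensen: I(r) = log|p(0)| + Σ_k log(r/|z_k|), summed over zeros inside |z| < r.
  log(r/|z_k|) for z_k = 1: log(3.0/1) = 1.0986
  Outside zeros (5) contribute nothing to the Jensen sum.
Sum over inside zeros: 1.0986.
I(r) = log|p(0)| + (inside sum) = 1.6094 + 1.0986 = 2.7081.
Note: since some zeros are outside |z| ≤ r, the simplified n·log(r) form does NOT apply — only the inside zeros contribute.

I(r) ≈ 2.7081.


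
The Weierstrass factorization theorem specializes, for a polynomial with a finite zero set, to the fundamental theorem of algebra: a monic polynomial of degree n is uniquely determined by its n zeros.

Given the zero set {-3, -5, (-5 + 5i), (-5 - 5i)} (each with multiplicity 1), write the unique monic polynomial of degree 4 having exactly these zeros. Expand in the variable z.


The polynomial is p(z) = ∏_{α ∈ S} (z − α), where S = {-3, -5, (-5 + 5i), (-5 - 5i)}.
Expanding the product yields: p(z) = z^4 + 18·z^3 + 145·z^2 + 550·z + 750.
Note conjugate pairs combine to real quadratics: (z − (-5+5i))(z − (-5−5i)) = z² + 10z + 50.
The resulting polynomial has degree 4 and real coefficients as required.

p(z) = z^4 + 18·z^3 + 145·z^2 + 550·z + 750.


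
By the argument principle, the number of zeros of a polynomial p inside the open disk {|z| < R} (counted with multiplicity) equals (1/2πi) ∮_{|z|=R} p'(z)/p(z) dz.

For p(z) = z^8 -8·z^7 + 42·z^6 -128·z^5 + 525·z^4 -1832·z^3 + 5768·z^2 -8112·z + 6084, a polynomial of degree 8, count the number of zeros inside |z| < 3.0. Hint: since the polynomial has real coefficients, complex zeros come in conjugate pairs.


The zeros of p are: (2 + 3i), (2 - 3i), (-2 + 3i), (-2 - 3i), (1 + 1i), (1 - 1i), (3 + 3i), (3 - 3i).
Their magnitudes are: 3.606, 3.606, 3.606, 3.606, 1.414, 1.414, 4.243, 4.243.
Zeros with |z| < R = 3.0: (1 + 1i), (1 - 1i).
Count = 2.
By the argument principle, (1/2πi) ∮_{|z|=R} p'(z)/p(z) dz equals exactly this count.

Number of zeros inside |z| < 3.0: 2.


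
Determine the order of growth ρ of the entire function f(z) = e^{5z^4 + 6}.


|e^{5z^4 + 6}| = e^{Re(5·z^4) + 6} ≤ e^{5|z|^4 + 6} = e^{5r^4 + 6} on |z| = r, so ρ ≤ 4. Choosing z on |z|=r so that 5·z^4 is real positive (always possible by picking arg z appropriately) gives |f(z)| = e^{5r^4 + 6}, matching the bound. The additive constant 6 does not affect log log M(r) ~ 4·log r. Hence ρ = 4.
Therefore ρ = 4.

Order ρ = 4.


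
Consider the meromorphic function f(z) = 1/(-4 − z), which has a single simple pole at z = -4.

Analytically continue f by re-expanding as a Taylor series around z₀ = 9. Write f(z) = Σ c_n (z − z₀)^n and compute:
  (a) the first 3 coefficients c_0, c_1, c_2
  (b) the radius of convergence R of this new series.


Let w = z − z₀, so z = z₀ + w.
Then -4 − z = -4 − (z₀ + w) = (-4 − z₀) − w = -13 − w.
f(z) = 1/(-13 − w) = (1/(-13)) · 1/(1 − w/(-13)) = Σ_{n≥0} w^n / (-13)^(n+1).
So c_n = 1/(-13)^(n+1):
  c_0 = 1/(-13)^1 = -1/13.
  c_1 = 1/(-13)^2 = 1/169.
  c_2 = 1/(-13)^3 = -1/2197.
The series is valid for |w/d| < 1, i.e. |z − z₀| < |d|.
Radius of convergence: R = |-4 − z₀| = |-13| = 13 (distance from z₀ to the singularity z = -4).

c_0 = -1/13, c_1 = 1/169, c_2 = -1/2197; R = 13.


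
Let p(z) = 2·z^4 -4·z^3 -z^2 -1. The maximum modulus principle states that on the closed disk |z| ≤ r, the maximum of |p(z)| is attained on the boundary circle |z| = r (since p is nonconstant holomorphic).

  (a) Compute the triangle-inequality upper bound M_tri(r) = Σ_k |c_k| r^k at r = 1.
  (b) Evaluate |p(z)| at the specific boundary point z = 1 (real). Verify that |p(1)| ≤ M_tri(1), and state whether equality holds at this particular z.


Coefficients: c_0 = -1, c_1 = 0, c_2 = -1, c_3 = -4, c_4 = 2. Radius r = 1.
Part (a). Triangle bound: M_tri(r) = Σ_k |c_k| r^k
  = |-1|·1^0 + |0|·1^1 + |-1|·1^2 + |-4|·1^3 + |2|·1^4
  = 1 + 0 + 1 + 4 + 2 = 8.
This bounds M(r) := max_{|z|=r} |p(z)| from above; equality holds iff all terms c_k z^k can be made to align in phase at a single z on |z|=r.
Part (b). At z = 1 (real, on the circle |z| = r):
  p(1) = (-1)·1^0 + (0)·1^1 + (-1)·1^2 + (-4)·1^3 + (2)·1^4 = -4.
  |p(1)| = 4.
Check: |p(1)| = 4 ≤ 8 = M_tri(1). ✓ Equality does not hold at z = 1 (the coefficients have mixed signs, so the terms do not all align in phase there).

M_tri(1) = 8; |p(1)| = 4; equality at z=1: no.


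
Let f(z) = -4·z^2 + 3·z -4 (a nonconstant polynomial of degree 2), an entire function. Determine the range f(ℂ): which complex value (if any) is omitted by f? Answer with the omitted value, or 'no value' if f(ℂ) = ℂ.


Little Picard bounds the complement of f(ℂ) to at most one point.
For every w ∈ ℂ, the equation p(z) − w = 0 is a nonconstant polynomial in z and hence has at least one root by the fundamental theorem of algebra. So p is surjective onto ℂ, omitting no value.

Omitted value: no value.


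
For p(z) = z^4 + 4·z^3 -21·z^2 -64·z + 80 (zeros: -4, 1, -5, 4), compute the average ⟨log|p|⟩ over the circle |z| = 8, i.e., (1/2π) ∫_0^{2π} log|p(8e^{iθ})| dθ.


Zeros: -5, -4, 1, 4; r = 8.
Inside |z| < r: -5, -4, 1, 4. Outside (|z| ≥ r): ∅.
p(0) = 80, so log|p(0)| = log(80) = 4.3820.
Apply Jensen: I(r) = log|p(0)| + Σ_k log(r/|z_k|), summed over zeros inside |z| < r.
  log(r/|z_k|) for z_k = -4: log(8/4) = 0.6931
  log(r/|z_k|) for z_k = 1: log(8/1) = 2.0794
  log(r/|z_k|) for z_k = -5: log(8/5) = 0.4700
  log(r/|z_k|) for z_k = 4: log(8/4) = 0.6931
Sum over inside zeros: 3.9357.
I(r) = log|p(0)| + (inside sum) = 4.3820 + 3.9357 = 8.3178.
Closed form (all zeros inside, monic): I(r) = n·log(r) = 4·log(8) = 8.3178. ✓

I(r) ≈ 8.3178.


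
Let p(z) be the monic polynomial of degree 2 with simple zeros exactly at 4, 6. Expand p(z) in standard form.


The polynomial is p(z) = ∏_{α ∈ S} (z − α), where S = {4, 6}.
Expanding the product yields: p(z) = z^2 -10·z + 24.
The resulting polynomial has degree 2 and real coefficients as required.

p(z) = z^2 -10·z + 24.


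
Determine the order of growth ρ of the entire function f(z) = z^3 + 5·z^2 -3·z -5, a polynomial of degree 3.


|f(z)| ≤ Σ|c_k|·r^k = O(r^3) as r → ∞. Polynomial growth is O(e^{r^ε}) for every ε > 0 (since r^3/e^{r^ε} → 0), so ρ ≤ ε for all ε > 0, i.e. ρ = 0. Every nonconstant polynomial has order 0.
Therefore ρ = 0.

Order ρ = 0.


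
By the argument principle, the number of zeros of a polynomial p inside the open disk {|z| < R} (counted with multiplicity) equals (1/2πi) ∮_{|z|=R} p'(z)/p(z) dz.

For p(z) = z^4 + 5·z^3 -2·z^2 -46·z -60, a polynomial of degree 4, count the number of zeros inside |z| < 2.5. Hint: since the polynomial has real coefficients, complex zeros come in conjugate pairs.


The zeros of p are: (-3 + 1i), (-3 - 1i), 3, -2.
Their magnitudes are: 3.162, 3.162, 3, 2.
Zeros with |z| < R = 2.5: -2.
Count = 1.
By the argument principle, (1/2πi) ∮_{|z|=R} p'(z)/p(z) dz equals exactly this count.

Number of zeros inside |z| < 2.5: 1.


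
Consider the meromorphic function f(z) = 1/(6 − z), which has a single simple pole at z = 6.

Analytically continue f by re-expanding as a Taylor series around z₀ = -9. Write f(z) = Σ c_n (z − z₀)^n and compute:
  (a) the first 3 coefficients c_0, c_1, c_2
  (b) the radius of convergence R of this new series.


Let w = z − z₀, so z = z₀ + w.
Then 6 − z = 6 − (z₀ + w) = (6 − z₀) − w = 15 − w.
f(z) = 1/(15 − w) = (1/(15)) · 1/(1 − w/(15)) = Σ_{n≥0} w^n / (15)^(n+1).
So c_n = 1/(15)^(n+1):
  c_0 = 1/(15)^1 = 1/15.
  c_1 = 1/(15)^2 = 1/225.
  c_2 = 1/(15)^3 = 1/3375.
The series is valid for |w/d| < 1, i.e. |z − z₀| < |d|.
Radius of convergence: R = |6 − z₀| = |15| = 15 (distance from z₀ to the singularity z = 6).

c_0 = 1/15, c_1 = 1/225, c_2 = 1/3375; R = 15.


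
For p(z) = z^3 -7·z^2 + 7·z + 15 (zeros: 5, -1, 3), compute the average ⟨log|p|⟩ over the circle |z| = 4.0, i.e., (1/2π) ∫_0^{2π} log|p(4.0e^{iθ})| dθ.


Zeros: -1, 3, 5; r = 4.0.
Inside |z| < r: -1, 3. Outside (|z| ≥ r): 5.
p(0) = 15, so log|p(0)| = log(15) = 2.7081.
Apply Jensen: I(r) = log|p(0)| + Σ_k log(r/|z_k|), summed over zeros inside |z| < r.
  log(r/|z_k|) for z_k = -1: log(4.0/1) = 1.3863
  log(r/|z_k|) for z_k = 3: log(4.0/3) = 0.2877
  Outside zeros (5) contribute nothing to the Jensen sum.
Sum over inside zeros: 1.6740.
I(r) = log|p(0)| + (inside sum) = 2.7081 + 1.6740 = 4.3820.
Note: since some zeros are outside |z| ≤ r, the simplified n·log(r) form does NOT apply — only the inside zeros contribute.

I(r) ≈ 4.3820.


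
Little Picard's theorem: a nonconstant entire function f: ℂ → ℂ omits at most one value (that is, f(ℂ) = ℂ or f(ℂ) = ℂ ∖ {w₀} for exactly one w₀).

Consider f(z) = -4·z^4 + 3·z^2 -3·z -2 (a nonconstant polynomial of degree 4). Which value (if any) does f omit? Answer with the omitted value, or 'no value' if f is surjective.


Little Picard bounds the complement of f(ℂ) to at most one point.
For every w ∈ ℂ, the equation p(z) − w = 0 is a nonconstant polynomial in z and hence has at least one root by the fundamental theorem of algebra. So p is surjective onto ℂ, omitting no value.

Omitted value: no value.


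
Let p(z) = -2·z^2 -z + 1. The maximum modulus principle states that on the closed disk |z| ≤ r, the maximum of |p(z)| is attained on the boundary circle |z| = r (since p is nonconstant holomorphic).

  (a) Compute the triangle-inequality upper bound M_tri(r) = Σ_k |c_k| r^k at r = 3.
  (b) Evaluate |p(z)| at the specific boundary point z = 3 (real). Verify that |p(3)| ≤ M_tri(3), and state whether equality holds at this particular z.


Coefficients: c_0 = 1, c_1 = -1, c_2 = -2. Radius r = 3.
Part (a). Triangle bound: M_tri(r) = Σ_k |c_k| r^k
  = |1|·3^0 + |-1|·3^1 + |-2|·3^2
  = 1 + 3 + 18 = 22.
This bounds M(r) := max_{|z|=r} |p(z)| from above; equality holds iff all terms c_k z^k can be made to align in phase at a single z on |z|=r.
Part (b). At z = 3 (real, on the circle |z| = r):
  p(3) = (1)·3^0 + (-1)·3^1 + (-2)·3^2 = -20.
  |p(3)| = 20.
Check: |p(3)| = 20 ≤ 22 = M_tri(3). ✓ Equality does not hold at z = 3 (the coefficients have mixed signs, so the terms do not all align in phase there).

M_tri(3) = 22; |p(3)| = 20; equality at z=3: no.


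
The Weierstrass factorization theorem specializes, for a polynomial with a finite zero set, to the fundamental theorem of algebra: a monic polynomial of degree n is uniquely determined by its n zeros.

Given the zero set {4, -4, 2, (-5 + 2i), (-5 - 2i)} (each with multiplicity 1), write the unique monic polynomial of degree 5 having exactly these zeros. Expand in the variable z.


The polynomial is p(z) = ∏_{α ∈ S} (z − α), where S = {4, -4, 2, (-5 + 2i), (-5 - 2i)}.
Expanding the product yields: p(z) = z^5 + 8·z^4 -7·z^3 -186·z^2 -144·z + 928.
Note conjugate pairs combine to real quadratics: (z − (-5+2i))(z − (-5−2i)) = z² + 10z + 29.
The resulting polynomial has degree 5 and real coefficients as required.

p(z) = z^5 + 8·z^4 -7·z^3 -186·z^2 -144·z + 928.


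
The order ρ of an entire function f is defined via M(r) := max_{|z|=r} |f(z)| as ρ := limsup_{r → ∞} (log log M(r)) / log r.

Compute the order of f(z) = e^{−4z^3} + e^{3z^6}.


Each summand is entire of order 3 and 6 respectively (as in the single-exponential case). The order of a sum is at most the max of the orders, so ρ ≤ 6. For the lower bound: on |z|=r choose arg z so that 3z^6 is real positive; then |e^{3z^6}| = e^{3r^6} while |e^{-4z^3}| ≤ e^{4r^3} = o(e^{3r^6}). So |f| ≥ e^{3r^6}(1 − o(1)) and ρ ≥ 6. Hence ρ = max(3, 6) = 6.
Therefore ρ = 6.

Order ρ = 6.


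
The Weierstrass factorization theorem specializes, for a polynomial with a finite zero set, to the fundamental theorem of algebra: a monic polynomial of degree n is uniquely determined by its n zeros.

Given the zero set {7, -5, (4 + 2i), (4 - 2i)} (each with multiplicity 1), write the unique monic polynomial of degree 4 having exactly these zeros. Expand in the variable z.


The polynomial is p(z) = ∏_{α ∈ S} (z − α), where S = {7, -5, (4 + 2i), (4 - 2i)}.
Expanding the product yields: p(z) = z^4 -10·z^3 + z^2 + 240·z -700.
Note conjugate pairs combine to real quadratics: (z − (4+2i))(z − (4−2i)) = z² − 8z + 20.
The resulting polynomial has degree 4 and real coefficients as required.

p(z) = z^4 -10·z^3 + z^2 + 240·z -700.


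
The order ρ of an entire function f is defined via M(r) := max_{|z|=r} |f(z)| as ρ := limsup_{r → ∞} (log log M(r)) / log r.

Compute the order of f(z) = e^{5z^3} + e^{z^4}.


Each summand is entire of order 3 and 4 respectively (as in the single-exponential case). The order of a sum is at most the max of the orders, so ρ ≤ 4. For the lower bound: on |z|=r choose arg z so that 1z^4 is real positive; then |e^{1z^4}| = e^{1r^4} while |e^{5z^3}| ≤ e^{5r^3} = o(e^{1r^4}). So |f| ≥ e^{1r^4}(1 − o(1)) and ρ ≥ 4. Hence ρ = max(3, 4) = 4.
Therefore ρ = 4.

Order ρ = 4.


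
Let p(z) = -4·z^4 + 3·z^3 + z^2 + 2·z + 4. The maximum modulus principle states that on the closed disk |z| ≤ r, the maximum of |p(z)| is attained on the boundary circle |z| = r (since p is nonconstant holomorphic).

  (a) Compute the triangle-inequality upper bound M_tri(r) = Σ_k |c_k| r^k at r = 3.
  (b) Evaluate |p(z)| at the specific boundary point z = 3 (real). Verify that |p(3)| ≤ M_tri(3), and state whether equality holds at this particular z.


Coefficients: c_0 = 4, c_1 = 2, c_2 = 1, c_3 = 3, c_4 = -4. Radius r = 3.
Part (a). Triangle bound: M_tri(r) = Σ_k |c_k| r^k
  = |4|·3^0 + |2|·3^1 + |1|·3^2 + |3|·3^3 + |-4|·3^4
  = 4 + 6 + 9 + 81 + 324 = 424.
This bounds M(r) := max_{|z|=r} |p(z)| from above; equality holds iff all terms c_k z^k can be made to align in phase at a single z on |z|=r.
Part (b). At z = 3 (real, on the circle |z| = r):
  p(3) = (4)·3^0 + (2)·3^1 + (1)·3^2 + (3)·3^3 + (-4)·3^4 = -224.
  |p(3)| = 224.
Check: |p(3)| = 224 ≤ 424 = M_tri(3). ✓ Equality does not hold at z = 3 (the coefficients have mixed signs, so the terms do not all align in phase there).

M_tri(3) = 424; |p(3)| = 224; equality at z=3: no.


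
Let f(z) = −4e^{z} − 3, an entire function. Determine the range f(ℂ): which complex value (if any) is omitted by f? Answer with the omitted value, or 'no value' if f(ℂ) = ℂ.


Little Picard bounds the complement of f(ℂ) to at most one point.
e^{z} is never zero on ℂ, so -4·e^{z} takes every value in ℂ ∖ {0}. Adding -3 shifts the range to ℂ ∖ {-3}. Thus f omits exactly the value -3.

Omitted value: -3.


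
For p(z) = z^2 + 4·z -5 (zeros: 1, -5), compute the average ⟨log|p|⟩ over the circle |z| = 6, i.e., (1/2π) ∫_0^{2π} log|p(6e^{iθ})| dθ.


Zeros: -5, 1; r = 6.
Inside |z| < r: -5, 1. Outside (|z| ≥ r): ∅.
p(0) = -5, so log|p(0)| = log(5) = 1.6094.
Apply Jensen: I(r) = log|p(0)| + Σ_k log(r/|z_k|), summed over zeros inside |z| < r.
  log(r/|z_k|) for z_k = 1: log(6/1) = 1.7918
  log(r/|z_k|) for z_k = -5: log(6/5) = 0.1823
Sum over inside zeros: 1.9741.
I(r) = log|p(0)| + (inside sum) = 1.6094 + 1.9741 = 3.5835.
Closed form (all zeros inside, monic): I(r) = n·log(r) = 2·log(6) = 3.5835. ✓

I(r) ≈ 3.5835.


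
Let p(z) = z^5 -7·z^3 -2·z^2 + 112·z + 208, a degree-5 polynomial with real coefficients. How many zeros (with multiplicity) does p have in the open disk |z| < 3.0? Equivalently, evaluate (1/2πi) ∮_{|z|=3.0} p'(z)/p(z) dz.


The zeros of p are: (-2 + 2i), (-2 - 2i), -2, (3 + 2i), (3 - 2i).
Their magnitudes are: 2.828, 2.828, 2, 3.606, 3.606.
Zeros with |z| < R = 3.0: (-2 + 2i), (-2 - 2i), -2.
Count = 3.
By the argument principle, (1/2πi) ∮_{|z|=R} p'(z)/p(z) dz equals exactly this count.

Number of zeros inside |z| < 3.0: 3.


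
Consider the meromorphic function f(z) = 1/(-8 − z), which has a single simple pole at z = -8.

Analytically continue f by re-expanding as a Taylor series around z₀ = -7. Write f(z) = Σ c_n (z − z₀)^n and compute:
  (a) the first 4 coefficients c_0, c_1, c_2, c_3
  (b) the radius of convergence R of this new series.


Let w = z − z₀, so z = z₀ + w.
Then -8 − z = -8 − (z₀ + w) = (-8 − z₀) − w = -1 − w.
f(z) = 1/(-1 − w) = (1/(-1)) · 1/(1 − w/(-1)) = Σ_{n≥0} w^n / (-1)^(n+1).
So c_n = 1/(-1)^(n+1):
  c_0 = 1/(-1)^1 = -1.
  c_1 = 1/(-1)^2 = 1.
  c_2 = 1/(-1)^3 = -1.
  c_3 = 1/(-1)^4 = 1.
The series is valid for |w/d| < 1, i.e. |z − z₀| < |d|.
Radius of convergence: R = |-8 − z₀| = |-1| = 1 (distance from z₀ to the singularity z = -8).

c_0 = -1, c_1 = 1, c_2 = -1, c_3 = 1; R = 1.


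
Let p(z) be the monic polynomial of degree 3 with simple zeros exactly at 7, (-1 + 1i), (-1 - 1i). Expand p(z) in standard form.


The polynomial is p(z) = ∏_{α ∈ S} (z − α), where S = {7, (-1 + 1i), (-1 - 1i)}.
Expanding the product yields: p(z) = z^3 -5·z^2 -12·z -14.
Note conjugate pairs combine to real quadratics: (z − (-1+1i))(z − (-1−1i)) = z² + 2z + 2.
The resulting polynomial has degree 3 and real coefficients as required.

p(z) = z^3 -5·z^2 -12·z -14.


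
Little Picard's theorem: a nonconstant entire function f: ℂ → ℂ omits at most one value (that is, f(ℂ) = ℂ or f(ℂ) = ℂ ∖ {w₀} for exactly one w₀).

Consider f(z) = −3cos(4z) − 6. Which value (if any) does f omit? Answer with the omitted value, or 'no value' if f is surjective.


Little Picard bounds the complement of f(ℂ) to at most one point.
cos is entire and surjective onto ℂ: for every w ∈ ℂ, cos(ζ) = w has a solution ζ ∈ ℂ (e.g., via the complex inverse arccos). With ζ = 4z this gives z = ζ/(4). Then -3·cos(4z) takes every value in -3·ℂ = ℂ, and adding -6 is a bijection of ℂ. So f is surjective and omits no value. (Note: only on the real line is cos bounded by [−1, 1].)

Omitted value: no value.
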